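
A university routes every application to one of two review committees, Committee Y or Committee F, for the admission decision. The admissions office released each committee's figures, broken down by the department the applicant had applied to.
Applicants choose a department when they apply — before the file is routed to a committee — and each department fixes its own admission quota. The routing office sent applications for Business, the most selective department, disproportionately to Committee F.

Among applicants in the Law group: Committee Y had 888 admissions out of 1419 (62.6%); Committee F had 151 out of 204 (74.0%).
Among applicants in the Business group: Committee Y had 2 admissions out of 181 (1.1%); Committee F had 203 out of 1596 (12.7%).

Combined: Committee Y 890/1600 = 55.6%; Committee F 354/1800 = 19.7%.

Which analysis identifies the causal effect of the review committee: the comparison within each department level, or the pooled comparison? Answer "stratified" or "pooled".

Here department is a common cause — it drives both which review committee a case falls under and the outcome. The crude comparison mixes populations; the stratum-specific rates are the causally relevant ones.
Within each level — Law: 62.6% vs 74.0%; Business: 1.1% vs 12.7% — Committee F is higher every time.

stratified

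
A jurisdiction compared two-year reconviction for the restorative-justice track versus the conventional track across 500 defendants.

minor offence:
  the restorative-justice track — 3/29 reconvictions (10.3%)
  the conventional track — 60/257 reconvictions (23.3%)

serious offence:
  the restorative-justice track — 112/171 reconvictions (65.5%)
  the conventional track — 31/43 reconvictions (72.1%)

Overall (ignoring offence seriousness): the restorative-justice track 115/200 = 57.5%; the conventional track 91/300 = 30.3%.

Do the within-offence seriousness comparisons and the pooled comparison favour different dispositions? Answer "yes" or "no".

yes

Within each offence seriousness level (minor offence 10.3% vs 23.3%; serious offence 65.5% vs 72.1%), the restorative-justice track has the lower rate every time. Pooled: 57.5% vs 30.3% — the conventional track has the lower rate overall. The two comparisons disagree.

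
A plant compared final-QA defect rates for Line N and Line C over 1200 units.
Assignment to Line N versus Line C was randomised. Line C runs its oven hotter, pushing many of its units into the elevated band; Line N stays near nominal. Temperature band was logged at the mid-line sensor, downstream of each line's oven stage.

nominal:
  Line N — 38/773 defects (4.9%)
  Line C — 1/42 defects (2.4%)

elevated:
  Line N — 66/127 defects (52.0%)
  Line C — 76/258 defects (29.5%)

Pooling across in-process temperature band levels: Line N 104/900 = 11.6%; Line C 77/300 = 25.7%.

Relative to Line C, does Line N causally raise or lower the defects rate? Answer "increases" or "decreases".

Within every in-process temperature band level Line C has the lower rate, yet pooled Line N does — Simpson's reversal.
In-process temperature band lies on the pathway line → in-process temperature band → outcome, so adjusting for it blocks the indirect effect. For the total causal effect of line, use the unadjusted pooled rates.
Pooled: Line N 11.6% vs Line C 25.7%; Line N is lower overall.

decreases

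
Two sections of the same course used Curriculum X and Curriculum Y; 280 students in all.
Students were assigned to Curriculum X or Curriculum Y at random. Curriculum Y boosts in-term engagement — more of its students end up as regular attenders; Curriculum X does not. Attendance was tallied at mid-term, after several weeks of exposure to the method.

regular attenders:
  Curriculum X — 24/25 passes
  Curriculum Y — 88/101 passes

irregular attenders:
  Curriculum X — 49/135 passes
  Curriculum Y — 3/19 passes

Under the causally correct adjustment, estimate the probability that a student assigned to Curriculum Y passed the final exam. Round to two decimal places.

Mid-term attendance is downstream of the teaching method. One should not condition on a consequence of treatment, so the overall rates are the right comparison.
So P(outcome | do(Curriculum Y)) is just the pooled rate for Curriculum Y: 91/120 = 0.758.

0.76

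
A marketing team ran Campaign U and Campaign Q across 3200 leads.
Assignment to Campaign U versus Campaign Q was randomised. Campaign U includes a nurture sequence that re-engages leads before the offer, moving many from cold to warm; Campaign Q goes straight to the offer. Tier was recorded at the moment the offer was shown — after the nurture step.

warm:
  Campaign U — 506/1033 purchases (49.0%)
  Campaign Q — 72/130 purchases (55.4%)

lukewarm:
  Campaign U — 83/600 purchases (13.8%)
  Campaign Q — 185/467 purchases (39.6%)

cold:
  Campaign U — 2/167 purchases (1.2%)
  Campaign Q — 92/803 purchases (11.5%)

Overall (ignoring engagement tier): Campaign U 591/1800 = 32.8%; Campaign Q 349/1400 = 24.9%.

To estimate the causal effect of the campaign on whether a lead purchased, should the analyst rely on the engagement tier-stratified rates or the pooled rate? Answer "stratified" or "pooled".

pooled

Engagement tier here is a post-treatment variable shaped by the campaign; conditioning on it would introduce bias rather than remove it. The overall comparison is the causal one.
Pooled: Campaign U 32.8% vs Campaign Q 24.9%; Campaign U is higher overall.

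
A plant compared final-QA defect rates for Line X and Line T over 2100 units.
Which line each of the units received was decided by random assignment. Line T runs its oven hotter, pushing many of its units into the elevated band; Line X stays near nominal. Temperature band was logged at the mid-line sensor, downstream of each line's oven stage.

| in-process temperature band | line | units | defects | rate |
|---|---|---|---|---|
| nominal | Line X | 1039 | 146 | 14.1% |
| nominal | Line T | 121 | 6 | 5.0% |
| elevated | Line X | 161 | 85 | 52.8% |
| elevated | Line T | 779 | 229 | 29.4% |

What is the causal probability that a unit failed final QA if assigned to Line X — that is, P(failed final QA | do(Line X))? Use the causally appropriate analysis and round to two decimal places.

Line T is lower inside every in-process temperature band stratum but Line X is lower in aggregate. Whether to stratify depends on how in-process temperature band relates to the line.
In-process temperature band is downstream of the line. One should not condition on a consequence of treatment, so the overall rates are the right comparison.
So P(outcome | do(Line X)) is just the pooled rate for Line X: 231/1200 = 0.193.

0.19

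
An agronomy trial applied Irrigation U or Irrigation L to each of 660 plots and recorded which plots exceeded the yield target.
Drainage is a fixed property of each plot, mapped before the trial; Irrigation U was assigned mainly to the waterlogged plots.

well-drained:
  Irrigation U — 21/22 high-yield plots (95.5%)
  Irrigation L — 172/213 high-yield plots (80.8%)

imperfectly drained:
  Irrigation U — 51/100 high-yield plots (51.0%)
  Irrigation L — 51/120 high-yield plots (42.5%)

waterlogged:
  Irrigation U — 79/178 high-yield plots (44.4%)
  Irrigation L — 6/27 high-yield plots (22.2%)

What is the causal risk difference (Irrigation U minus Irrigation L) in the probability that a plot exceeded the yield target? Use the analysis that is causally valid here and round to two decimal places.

+0.15

Irrigation U is higher inside every field drainage stratum but Irrigation L is higher in aggregate. Whether to stratify depends on how field drainage relates to the irrigation.
Here field drainage is a common cause — it drives both which irrigation a case falls under and the outcome. The crude comparison mixes populations; the stratum-specific rates are the causally relevant ones.
Adjusting over the population distribution of field drainage: 0.356·(0.955−0.808) + 0.333·(0.510−0.425) + 0.311·(0.444−0.222) = +0.150.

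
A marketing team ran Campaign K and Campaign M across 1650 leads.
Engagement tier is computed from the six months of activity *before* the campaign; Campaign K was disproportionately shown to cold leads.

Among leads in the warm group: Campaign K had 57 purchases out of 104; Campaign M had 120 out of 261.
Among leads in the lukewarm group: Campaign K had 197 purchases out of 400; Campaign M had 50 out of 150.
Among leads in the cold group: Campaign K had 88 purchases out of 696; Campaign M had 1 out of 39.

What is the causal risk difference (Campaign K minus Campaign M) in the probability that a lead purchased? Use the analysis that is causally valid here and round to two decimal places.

+0.12

Engagement tier satisfies the back-door criterion: it is not a descendant of the campaign, and it blocks the spurious path from campaign to outcome. Adjusting for it (i.e., using the within-engagement tier rates) gives the causal effect.
Adjusting over the population distribution of engagement tier: 0.221·(0.548−0.460) + 0.333·(0.492−0.333) + 0.445·(0.126−0.026) = +0.117.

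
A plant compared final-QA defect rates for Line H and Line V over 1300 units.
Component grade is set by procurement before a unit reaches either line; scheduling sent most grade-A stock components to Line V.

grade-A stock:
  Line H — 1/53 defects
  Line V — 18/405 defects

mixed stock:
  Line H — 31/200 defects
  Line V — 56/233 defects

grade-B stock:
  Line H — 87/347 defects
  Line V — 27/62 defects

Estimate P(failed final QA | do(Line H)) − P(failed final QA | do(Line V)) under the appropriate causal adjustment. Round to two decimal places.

Within every component grade level Line H has the lower rate, yet pooled Line V does — Simpson's reversal.
The imbalance in component grade arose from how units were allocated, not from anything the line did; and component grade independently affects the outcome. The pooled gap is confounded — condition on component grade.
Adjusting over the population distribution of component grade: 0.352·(0.019−0.044) + 0.333·(0.155−0.240) + 0.315·(0.251−0.435) = -0.096.

-0.10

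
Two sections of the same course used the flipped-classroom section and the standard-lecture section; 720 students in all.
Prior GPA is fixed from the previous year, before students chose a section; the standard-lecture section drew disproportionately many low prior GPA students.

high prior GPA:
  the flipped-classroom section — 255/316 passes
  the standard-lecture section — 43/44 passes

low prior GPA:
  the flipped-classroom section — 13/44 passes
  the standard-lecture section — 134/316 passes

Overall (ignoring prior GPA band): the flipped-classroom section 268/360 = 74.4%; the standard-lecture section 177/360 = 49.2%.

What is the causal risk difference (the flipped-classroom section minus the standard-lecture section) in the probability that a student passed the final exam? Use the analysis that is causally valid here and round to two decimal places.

Within every prior GPA band level the standard-lecture section has the higher rate, yet pooled the flipped-classroom section does — Simpson's reversal.
Prior GPA band is set before the teaching method has any effect — it is not caused by the teaching method — and it independently drives the outcome. That makes it a confounder, so the causal comparison is within prior GPA band levels.
Adjusting over the population distribution of prior GPA band: 0.500·(0.807−0.977) + 0.500·(0.295−0.424) = -0.149.

-0.15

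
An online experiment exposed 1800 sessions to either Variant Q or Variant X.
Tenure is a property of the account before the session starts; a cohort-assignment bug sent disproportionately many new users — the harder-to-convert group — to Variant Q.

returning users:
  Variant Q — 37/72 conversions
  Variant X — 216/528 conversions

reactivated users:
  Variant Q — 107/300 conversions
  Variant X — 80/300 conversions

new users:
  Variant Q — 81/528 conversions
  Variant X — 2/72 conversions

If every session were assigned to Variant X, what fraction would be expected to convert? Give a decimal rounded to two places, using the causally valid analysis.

0.23

Here user tenure is a common cause — it drives both which variant a case falls under and the outcome. The crude comparison mixes populations; the stratum-specific rates are the causally relevant ones.
Standardising Variant X to the population user tenure mix: 0.333·216/528 + 0.333·80/300 + 0.333·2/72 = 0.235.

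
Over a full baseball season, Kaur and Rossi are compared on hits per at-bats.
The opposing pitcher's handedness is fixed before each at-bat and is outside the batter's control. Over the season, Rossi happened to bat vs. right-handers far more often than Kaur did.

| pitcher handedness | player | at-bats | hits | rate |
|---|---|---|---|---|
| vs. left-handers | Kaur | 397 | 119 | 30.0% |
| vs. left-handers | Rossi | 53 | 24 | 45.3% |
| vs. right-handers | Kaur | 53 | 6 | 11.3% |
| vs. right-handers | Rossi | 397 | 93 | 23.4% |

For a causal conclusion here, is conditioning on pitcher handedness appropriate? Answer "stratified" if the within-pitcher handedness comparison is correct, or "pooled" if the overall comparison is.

The pitcher handedness-specific comparison favours Rossi throughout, but the pooled figures favour Kaur. The question is whether to condition on pitcher handedness.
Pitcher handedness is set before the player has any effect — it is not caused by the player — and it independently drives the outcome. That makes it a confounder, so the causal comparison is within pitcher handedness levels.
Within each level — vs. left-handers: 30.0% vs 45.3%; vs. right-handers: 11.3% vs 23.4% — Rossi is higher every time.

stratified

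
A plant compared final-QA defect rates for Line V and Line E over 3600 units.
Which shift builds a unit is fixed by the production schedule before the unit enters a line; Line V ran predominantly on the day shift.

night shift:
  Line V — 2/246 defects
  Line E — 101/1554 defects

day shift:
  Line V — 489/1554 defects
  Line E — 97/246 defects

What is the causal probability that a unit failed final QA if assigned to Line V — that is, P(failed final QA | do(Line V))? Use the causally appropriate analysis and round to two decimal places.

0.16

Shift differs across lines for reasons unrelated to any effect of the line itself, and it separately predicts the outcome — a classic confounder. We must compare within shift levels.
Standardising Line V to the population shift mix: 0.500·2/246 + 0.500·489/1554 = 0.161.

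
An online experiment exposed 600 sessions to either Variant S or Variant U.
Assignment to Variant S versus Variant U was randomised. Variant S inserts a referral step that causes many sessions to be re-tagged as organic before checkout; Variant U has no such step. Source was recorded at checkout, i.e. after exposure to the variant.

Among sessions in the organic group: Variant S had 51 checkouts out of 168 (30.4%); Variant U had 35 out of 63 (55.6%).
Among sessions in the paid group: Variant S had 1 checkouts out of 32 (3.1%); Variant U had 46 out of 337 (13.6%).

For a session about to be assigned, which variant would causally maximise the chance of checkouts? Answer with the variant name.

The traffic source-specific comparison favours Variant U throughout, but the pooled figures favour Variant S. The question is whether to condition on traffic source.
The distribution of traffic source is itself part of what the variant does — it is an intermediate outcome. Holding it fixed would remove that part of the effect; the total effect is the pooled difference.
Pooled: Variant S 26.0% vs Variant U 20.2%; Variant S is higher overall.

Variant S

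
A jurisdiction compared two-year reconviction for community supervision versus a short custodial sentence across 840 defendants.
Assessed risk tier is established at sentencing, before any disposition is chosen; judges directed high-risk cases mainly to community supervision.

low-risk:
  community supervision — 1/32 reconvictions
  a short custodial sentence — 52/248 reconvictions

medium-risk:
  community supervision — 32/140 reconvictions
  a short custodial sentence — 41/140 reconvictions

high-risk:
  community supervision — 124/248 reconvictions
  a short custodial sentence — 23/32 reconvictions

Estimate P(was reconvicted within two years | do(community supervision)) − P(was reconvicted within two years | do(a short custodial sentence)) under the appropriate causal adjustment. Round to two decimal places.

Since assessed risk tier is a pre-existing factor (not a product of the disposition) and it affects the outcome on its own, it is a confounder. The stratified rates, not the pooled rate, identify the causal effect.
Adjusting over the population distribution of assessed risk tier: 0.333·(0.031−0.210) + 0.333·(0.229−0.293) + 0.333·(0.500−0.719) = -0.154.

-0.15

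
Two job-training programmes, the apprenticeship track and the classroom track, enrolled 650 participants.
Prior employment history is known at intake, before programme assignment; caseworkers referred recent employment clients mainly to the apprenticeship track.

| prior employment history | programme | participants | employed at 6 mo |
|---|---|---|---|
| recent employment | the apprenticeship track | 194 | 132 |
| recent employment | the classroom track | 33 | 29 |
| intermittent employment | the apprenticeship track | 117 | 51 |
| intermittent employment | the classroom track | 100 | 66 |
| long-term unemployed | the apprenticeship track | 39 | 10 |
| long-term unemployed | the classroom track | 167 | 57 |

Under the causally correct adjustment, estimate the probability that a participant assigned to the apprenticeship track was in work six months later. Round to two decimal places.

0.46

The prior employment history-specific comparison favours the classroom track throughout, but the pooled figures favour the apprenticeship track. The question is whether to condition on prior employment history.
Here prior employment history is a common cause — it drives both which programme a case falls under and the outcome. The crude comparison mixes populations; the stratum-specific rates are the causally relevant ones.
Standardising the apprenticeship track to the population prior employment history mix: 0.349·132/194 + 0.334·51/117 + 0.317·10/39 = 0.464.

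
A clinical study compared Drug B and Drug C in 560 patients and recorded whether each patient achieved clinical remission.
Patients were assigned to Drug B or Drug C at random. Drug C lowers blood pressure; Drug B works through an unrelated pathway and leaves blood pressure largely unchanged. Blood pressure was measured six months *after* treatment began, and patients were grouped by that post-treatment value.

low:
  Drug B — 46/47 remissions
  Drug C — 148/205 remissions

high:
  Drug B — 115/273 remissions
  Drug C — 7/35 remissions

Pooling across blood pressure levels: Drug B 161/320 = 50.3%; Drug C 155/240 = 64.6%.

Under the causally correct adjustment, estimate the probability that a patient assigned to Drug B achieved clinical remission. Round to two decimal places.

Blood pressure is recorded after the drug and is itself shifted by it — it sits on the causal path from drug to outcome. Conditioning on a mediator would strip out part of the effect we want; the pooled comparison gives the total causal effect.
So P(outcome | do(Drug B)) is just the pooled rate for Drug B: 161/320 = 0.503.

0.50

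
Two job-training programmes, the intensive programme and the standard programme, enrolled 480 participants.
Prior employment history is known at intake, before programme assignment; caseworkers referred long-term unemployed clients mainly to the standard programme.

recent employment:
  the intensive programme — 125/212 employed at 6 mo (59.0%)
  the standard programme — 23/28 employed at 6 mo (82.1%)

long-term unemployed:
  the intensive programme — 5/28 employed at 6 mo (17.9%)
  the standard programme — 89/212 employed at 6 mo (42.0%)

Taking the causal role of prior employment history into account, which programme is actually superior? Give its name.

Here prior employment history is a common cause — it drives both which programme a case falls under and the outcome. The crude comparison mixes populations; the stratum-specific rates are the causally relevant ones.
Within each level — recent employment: 59.0% vs 82.1%; long-term unemployed: 17.9% vs 42.0% — the standard programme is higher every time.

the standard programme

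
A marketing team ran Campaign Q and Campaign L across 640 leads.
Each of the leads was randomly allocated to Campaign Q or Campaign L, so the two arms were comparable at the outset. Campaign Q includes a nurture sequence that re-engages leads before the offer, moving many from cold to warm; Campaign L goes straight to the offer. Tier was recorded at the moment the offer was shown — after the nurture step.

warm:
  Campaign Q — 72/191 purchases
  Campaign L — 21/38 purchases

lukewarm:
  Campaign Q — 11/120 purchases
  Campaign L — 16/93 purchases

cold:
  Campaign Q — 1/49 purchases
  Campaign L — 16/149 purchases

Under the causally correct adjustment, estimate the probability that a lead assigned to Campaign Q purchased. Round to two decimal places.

0.23

Engagement tier here is a post-treatment variable shaped by the campaign; conditioning on it would introduce bias rather than remove it. The overall comparison is the causal one.
So P(outcome | do(Campaign Q)) is just the pooled rate for Campaign Q: 84/360 = 0.233.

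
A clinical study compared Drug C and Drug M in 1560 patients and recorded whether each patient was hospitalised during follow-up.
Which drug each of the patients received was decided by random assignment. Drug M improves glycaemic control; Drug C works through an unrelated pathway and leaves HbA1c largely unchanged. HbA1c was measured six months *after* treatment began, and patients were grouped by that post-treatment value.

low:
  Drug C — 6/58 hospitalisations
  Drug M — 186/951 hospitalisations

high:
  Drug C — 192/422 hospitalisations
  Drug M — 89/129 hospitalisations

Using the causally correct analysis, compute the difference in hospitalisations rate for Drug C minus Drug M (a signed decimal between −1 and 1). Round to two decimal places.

Within every HbA1c level Drug C has the lower rate, yet pooled Drug M does — Simpson's reversal.
HbA1c here is a post-treatment variable shaped by the drug; conditioning on it would introduce bias rather than remove it. The overall comparison is the causal one.
The causal difference is the pooled difference: 0.412 − 0.255 = +0.158.

+0.16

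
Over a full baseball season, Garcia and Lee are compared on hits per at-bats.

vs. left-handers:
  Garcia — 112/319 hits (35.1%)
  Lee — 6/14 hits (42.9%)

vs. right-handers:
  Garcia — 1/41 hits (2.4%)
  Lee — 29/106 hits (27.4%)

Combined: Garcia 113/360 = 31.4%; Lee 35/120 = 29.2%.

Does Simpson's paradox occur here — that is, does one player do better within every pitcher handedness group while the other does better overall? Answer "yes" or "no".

Within each pitcher handedness level (vs. left-handers 35.1% vs 42.9%; vs. right-handers 2.4% vs 27.4%), Lee has the higher rate every time. Pooled: 31.4% vs 29.2% — Garcia has the higher rate overall. The two comparisons disagree.

yes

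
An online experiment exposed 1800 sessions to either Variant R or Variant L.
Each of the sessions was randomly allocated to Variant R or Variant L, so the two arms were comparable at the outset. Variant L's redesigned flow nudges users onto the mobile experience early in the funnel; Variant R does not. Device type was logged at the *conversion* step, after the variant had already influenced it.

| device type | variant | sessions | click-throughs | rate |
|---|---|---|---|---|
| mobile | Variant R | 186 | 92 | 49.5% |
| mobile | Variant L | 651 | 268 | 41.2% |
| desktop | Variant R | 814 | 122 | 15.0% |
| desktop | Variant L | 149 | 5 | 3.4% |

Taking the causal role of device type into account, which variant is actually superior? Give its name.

Variant L

Device type is recorded after the variant and is itself shifted by it — it sits on the causal path from variant to outcome. Conditioning on a mediator would strip out part of the effect we want; the pooled comparison gives the total causal effect.
Pooled: Variant R 21.4% vs Variant L 34.1%; Variant L is higher overall.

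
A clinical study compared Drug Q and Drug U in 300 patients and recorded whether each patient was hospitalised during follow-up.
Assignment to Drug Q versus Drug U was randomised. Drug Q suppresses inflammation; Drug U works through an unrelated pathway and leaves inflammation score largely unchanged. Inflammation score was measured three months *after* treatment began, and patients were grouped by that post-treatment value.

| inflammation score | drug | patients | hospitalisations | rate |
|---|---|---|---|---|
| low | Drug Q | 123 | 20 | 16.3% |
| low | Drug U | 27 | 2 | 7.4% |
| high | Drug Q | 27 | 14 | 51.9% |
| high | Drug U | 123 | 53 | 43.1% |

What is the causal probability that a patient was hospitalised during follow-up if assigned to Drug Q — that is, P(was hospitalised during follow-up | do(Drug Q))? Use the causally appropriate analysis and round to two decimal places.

0.23

Drug U is lower inside every inflammation score stratum but Drug Q is lower in aggregate. Whether to stratify depends on how inflammation score relates to the drug.
Because the drug influences inflammation score, inflammation score is a post-treatment mediator, not a confounder. Stratifying on it would bias the estimate; the causal effect is the crude pooled difference.
So P(outcome | do(Drug Q)) is just the pooled rate for Drug Q: 34/150 = 0.227.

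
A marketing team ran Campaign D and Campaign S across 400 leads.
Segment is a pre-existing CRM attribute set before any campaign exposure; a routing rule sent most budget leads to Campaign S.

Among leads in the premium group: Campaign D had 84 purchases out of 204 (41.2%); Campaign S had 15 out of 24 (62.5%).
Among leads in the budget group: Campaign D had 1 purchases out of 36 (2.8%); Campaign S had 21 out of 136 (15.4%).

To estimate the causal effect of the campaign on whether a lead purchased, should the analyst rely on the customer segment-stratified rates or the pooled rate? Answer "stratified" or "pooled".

Campaign S is higher inside every customer segment stratum but Campaign D is higher in aggregate. Whether to stratify depends on how customer segment relates to the campaign.
Customer segment differs across campaigns for reasons unrelated to any effect of the campaign itself, and it separately predicts the outcome — a classic confounder. We must compare within customer segment levels.
Within each level — premium: 41.2% vs 62.5%; budget: 2.8% vs 15.4% — Campaign S is higher every time.

stratified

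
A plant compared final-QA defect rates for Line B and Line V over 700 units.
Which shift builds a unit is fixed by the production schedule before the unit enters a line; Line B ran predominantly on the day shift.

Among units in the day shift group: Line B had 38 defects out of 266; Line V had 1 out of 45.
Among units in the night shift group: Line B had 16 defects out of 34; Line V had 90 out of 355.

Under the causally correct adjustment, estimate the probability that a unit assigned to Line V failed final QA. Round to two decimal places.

0.15

Nothing the line does changes shift; the imbalance is an allocation artefact. With shift also predicting the outcome, the pooled figure is confounded, and the within-stratum comparison is the causal one.
Standardising Line V to the population shift mix: 0.444·1/45 + 0.556·90/355 = 0.151.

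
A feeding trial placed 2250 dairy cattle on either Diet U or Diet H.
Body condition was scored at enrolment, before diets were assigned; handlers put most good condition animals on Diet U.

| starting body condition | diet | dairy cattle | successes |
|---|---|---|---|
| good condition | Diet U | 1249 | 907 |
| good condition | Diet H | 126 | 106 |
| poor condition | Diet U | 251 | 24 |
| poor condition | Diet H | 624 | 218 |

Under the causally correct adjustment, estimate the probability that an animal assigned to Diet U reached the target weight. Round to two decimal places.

The imbalance in starting body condition arose from how dairy cattle were allocated, not from anything the diet did; and starting body condition independently affects the outcome. The pooled gap is confounded — condition on starting body condition.
Standardising Diet U to the population starting body condition mix: 0.611·907/1249 + 0.389·24/251 = 0.481.

0.48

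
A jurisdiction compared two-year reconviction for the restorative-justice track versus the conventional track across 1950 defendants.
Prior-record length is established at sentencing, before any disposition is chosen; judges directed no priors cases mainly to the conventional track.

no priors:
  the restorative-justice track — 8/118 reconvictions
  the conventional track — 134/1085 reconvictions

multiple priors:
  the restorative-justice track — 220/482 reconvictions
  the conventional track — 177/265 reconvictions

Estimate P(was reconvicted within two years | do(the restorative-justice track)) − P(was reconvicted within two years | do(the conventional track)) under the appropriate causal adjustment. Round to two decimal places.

-0.12

the restorative-justice track is lower inside every prior-record length stratum but the conventional track is lower in aggregate. Whether to stratify depends on how prior-record length relates to the disposition.
Prior-record length is set before the disposition has any effect — it is not caused by the disposition — and it independently drives the outcome. That makes it a confounder, so the causal comparison is within prior-record length levels.
Adjusting over the population distribution of prior-record length: 0.617·(0.068−0.124) + 0.383·(0.456−0.668) = -0.115.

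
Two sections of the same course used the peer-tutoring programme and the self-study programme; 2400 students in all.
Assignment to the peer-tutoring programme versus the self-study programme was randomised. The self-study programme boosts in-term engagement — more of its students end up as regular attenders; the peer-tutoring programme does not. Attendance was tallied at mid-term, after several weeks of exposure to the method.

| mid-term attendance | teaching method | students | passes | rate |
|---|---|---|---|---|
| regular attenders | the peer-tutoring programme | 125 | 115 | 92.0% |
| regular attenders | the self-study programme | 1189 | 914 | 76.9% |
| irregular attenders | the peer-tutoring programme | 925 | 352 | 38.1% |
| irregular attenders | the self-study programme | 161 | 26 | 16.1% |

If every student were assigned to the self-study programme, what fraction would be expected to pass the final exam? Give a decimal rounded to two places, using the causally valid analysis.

Mid-term attendance is downstream of the teaching method. One should not condition on a consequence of treatment, so the overall rates are the right comparison.
So P(outcome | do(the self-study programme)) is just the pooled rate for the self-study programme: 940/1350 = 0.696.

0.70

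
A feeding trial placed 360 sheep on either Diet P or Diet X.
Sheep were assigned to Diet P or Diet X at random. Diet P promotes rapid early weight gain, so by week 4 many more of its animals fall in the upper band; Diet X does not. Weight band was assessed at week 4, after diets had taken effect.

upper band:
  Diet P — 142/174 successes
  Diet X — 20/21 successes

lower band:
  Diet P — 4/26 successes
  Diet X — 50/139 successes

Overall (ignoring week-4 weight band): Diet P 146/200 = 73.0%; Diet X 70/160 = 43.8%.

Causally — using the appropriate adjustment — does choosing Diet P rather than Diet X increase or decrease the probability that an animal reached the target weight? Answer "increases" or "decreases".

increases

Because the diet influences week-4 weight band, week-4 weight band is a post-treatment mediator, not a confounder. Stratifying on it would bias the estimate; the causal effect is the crude pooled difference.
Pooled: Diet P 73.0% vs Diet X 43.8%; Diet P is higher overall.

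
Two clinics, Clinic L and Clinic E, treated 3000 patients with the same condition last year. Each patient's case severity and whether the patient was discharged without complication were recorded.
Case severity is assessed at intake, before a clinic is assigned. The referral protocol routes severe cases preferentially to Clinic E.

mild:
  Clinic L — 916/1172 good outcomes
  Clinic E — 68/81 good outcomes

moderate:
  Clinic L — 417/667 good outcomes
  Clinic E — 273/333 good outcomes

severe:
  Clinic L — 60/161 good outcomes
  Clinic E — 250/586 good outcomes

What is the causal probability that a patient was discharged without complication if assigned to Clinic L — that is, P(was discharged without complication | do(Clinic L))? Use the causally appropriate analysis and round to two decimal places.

Case severity differs across clinics for reasons unrelated to any effect of the clinic itself, and it separately predicts the outcome — a classic confounder. We must compare within case severity levels.
Standardising Clinic L to the population case severity mix: 0.418·916/1172 + 0.333·417/667 + 0.249·60/161 = 0.628.

0.63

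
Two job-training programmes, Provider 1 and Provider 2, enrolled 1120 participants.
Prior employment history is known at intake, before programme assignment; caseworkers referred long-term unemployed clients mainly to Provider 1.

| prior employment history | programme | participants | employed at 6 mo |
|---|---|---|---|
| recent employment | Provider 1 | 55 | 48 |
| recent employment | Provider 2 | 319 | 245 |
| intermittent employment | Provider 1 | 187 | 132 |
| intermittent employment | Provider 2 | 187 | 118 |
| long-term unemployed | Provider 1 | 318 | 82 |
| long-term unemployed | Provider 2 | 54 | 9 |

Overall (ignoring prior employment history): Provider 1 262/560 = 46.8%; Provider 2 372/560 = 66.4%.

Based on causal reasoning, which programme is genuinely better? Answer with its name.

Provider 1

Provider 1 is higher inside every prior employment history stratum but Provider 2 is higher in aggregate. Whether to stratify depends on how prior employment history relates to the programme.
Here prior employment history is a common cause — it drives both which programme a case falls under and the outcome. The crude comparison mixes populations; the stratum-specific rates are the causally relevant ones.
Within each level — recent employment: 87.3% vs 76.8%; intermittent employment: 70.6% vs 63.1%; long-term unemployed: 25.8% vs 16.7% — Provider 1 is higher every time.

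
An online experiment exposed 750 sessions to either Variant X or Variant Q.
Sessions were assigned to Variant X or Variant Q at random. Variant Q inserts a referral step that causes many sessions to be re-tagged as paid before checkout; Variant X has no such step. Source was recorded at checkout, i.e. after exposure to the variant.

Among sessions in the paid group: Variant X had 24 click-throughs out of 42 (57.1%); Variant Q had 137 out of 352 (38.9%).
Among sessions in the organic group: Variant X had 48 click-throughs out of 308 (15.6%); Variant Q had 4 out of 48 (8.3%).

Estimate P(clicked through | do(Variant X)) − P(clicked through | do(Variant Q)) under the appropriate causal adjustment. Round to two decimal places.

-0.15

The stratified and pooled comparisons disagree (Variant X wins within each traffic source; Variant Q wins overall), so the answer turns on the causal role of traffic source.
Traffic source lies on the pathway variant → traffic source → outcome, so adjusting for it blocks the indirect effect. For the total causal effect of variant, use the unadjusted pooled rates.
The causal difference is the pooled difference: 0.206 − 0.352 = -0.147.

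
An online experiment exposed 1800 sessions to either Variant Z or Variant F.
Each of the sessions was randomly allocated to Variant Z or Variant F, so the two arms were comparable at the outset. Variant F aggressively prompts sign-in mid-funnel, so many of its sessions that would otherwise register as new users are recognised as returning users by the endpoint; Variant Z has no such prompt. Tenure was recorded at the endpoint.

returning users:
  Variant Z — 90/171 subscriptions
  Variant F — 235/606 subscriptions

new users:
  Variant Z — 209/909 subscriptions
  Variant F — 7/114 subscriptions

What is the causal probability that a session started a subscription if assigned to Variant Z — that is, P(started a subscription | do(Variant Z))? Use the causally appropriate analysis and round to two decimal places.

The stratified and pooled comparisons disagree (Variant Z wins within each user tenure; Variant F wins overall), so the answer turns on the causal role of user tenure.
User tenure is recorded after the variant and is itself shifted by it — it sits on the causal path from variant to outcome. Conditioning on a mediator would strip out part of the effect we want; the pooled comparison gives the total causal effect.
So P(outcome | do(Variant Z)) is just the pooled rate for Variant Z: 299/1080 = 0.277.

0.28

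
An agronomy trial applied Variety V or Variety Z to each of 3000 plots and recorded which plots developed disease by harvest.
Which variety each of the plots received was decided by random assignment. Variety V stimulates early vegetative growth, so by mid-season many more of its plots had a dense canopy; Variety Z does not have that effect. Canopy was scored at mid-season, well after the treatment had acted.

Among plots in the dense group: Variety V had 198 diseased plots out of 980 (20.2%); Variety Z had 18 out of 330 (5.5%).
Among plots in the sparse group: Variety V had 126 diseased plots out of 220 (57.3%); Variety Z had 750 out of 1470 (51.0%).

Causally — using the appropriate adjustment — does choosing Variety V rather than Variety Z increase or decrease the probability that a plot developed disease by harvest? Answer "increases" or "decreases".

decreases

The stratified and pooled comparisons disagree (Variety Z wins within each mid-season canopy; Variety V wins overall), so the answer turns on the causal role of mid-season canopy.
Mid-season canopy lies on the pathway variety → mid-season canopy → outcome, so adjusting for it blocks the indirect effect. For the total causal effect of variety, use the unadjusted pooled rates.
Pooled: Variety V 27.0% vs Variety Z 42.7%; Variety V is lower overall.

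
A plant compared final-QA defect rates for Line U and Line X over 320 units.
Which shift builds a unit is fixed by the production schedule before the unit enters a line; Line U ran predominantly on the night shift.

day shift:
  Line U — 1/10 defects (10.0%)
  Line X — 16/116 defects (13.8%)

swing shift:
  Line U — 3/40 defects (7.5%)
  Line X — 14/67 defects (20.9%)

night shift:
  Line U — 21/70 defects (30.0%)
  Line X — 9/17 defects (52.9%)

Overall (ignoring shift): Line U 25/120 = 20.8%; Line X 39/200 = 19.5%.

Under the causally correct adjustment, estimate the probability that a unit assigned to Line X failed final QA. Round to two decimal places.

Here shift is a common cause — it drives both which line a case falls under and the outcome. The crude comparison mixes populations; the stratum-specific rates are the causally relevant ones.
Standardising Line X to the population shift mix: 0.394·16/116 + 0.334·14/67 + 0.272·9/17 = 0.268.

0.27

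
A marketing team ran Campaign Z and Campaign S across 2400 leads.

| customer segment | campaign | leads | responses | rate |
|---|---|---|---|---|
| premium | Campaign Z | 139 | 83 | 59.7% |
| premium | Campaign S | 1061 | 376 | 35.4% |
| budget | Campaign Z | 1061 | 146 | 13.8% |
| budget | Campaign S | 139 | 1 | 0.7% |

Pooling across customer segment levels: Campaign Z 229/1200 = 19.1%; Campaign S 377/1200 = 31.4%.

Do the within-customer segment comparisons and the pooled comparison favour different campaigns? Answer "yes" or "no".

yes

Within each customer segment level (premium 59.7% vs 35.4%; budget 13.8% vs 0.7%), Campaign Z has the higher rate every time. Pooled: 19.1% vs 31.4% — Campaign S has the higher rate overall. The two comparisons disagree.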